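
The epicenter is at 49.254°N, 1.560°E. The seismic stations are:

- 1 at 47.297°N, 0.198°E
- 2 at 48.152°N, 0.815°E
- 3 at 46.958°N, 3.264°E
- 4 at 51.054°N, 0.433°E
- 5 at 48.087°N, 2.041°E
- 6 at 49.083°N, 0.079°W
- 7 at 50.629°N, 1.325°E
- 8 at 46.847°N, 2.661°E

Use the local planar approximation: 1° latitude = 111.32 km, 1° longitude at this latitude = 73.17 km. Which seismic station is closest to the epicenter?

6

Distances from 49.254°N, 1.560°E:
1: 239.566 km
2: 134.241 km
3: 284.380 km
4: 216.681 km
5: 134.593 km
6: 121.427 km
7: 154.028 km
8: 279.796 km
Minimum: 6 at 121.427 km.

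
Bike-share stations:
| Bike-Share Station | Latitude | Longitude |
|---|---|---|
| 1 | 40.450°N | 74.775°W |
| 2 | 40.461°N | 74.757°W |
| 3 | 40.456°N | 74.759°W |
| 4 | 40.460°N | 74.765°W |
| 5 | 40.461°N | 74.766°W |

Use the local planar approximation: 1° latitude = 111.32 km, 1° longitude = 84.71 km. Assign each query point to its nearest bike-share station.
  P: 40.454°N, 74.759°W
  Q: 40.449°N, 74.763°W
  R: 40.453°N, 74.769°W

P at 40.454°N, 74.759°W:
  1: √((-0.004·111.32)² + (-0.016·84.71)²) = √(0.19827428 + 1.83700073) = 1.426631 km
  2: √((0.007·111.32)² + (0.002·84.71)²) = √(0.60721498 + 0.02870314) = 0.797445 km
  3: √((0.002·111.32)² + (0.000·84.71)²) = √(0.04956857 + 0.00000000) = 0.222640 km
  4: √((0.006·111.32)² + (-0.006·84.71)²) = √(0.44611713 + 0.25832823) = 0.839312 km
  5: √((0.007·111.32)² + (-0.007·84.71)²) = √(0.60721498 + 0.35161342) = 0.979198 km
  → nearest: 3 (0.222640 km)
Q at 40.449°N, 74.763°W:
  1: √((0.001·111.32)² + (-0.012·84.71)²) = √(0.01239214 + 1.03331291) = 1.022597 km
  2: √((0.012·111.32)² + (0.006·84.71)²) = √(1.78446851 + 0.25832823) = 1.429264 km
  3: √((0.007·111.32)² + (0.004·84.71)²) = √(0.60721498 + 0.11481255) = 0.849722 km
  4: √((0.011·111.32)² + (-0.002·84.71)²) = √(1.49944923 + 0.02870314) = 1.236185 km
  5: √((0.012·111.32)² + (-0.003·84.71)²) = √(1.78446851 + 0.06458206) = 1.359798 km
  → nearest: 3 (0.849722 km)
R at 40.453°N, 74.769°W:
  1: √((-0.003·111.32)² + (-0.006·84.71)²) = √(0.11152928 + 0.25832823) = 0.608159 km
  2: √((0.008·111.32)² + (0.012·84.71)²) = √(0.79309711 + 1.03331291) = 1.351447 km
  3: √((0.003·111.32)² + (0.010·84.71)²) = √(0.11152928 + 0.71757841) = 0.910554 km
  4: √((0.007·111.32)² + (0.004·84.71)²) = √(0.60721498 + 0.11481255) = 0.849722 km
  5: √((0.008·111.32)² + (0.003·84.71)²) = √(0.79309711 + 0.06458206) = 0.926110 km
  → nearest: 1 (0.608159 km)

P→3; Q→3; R→1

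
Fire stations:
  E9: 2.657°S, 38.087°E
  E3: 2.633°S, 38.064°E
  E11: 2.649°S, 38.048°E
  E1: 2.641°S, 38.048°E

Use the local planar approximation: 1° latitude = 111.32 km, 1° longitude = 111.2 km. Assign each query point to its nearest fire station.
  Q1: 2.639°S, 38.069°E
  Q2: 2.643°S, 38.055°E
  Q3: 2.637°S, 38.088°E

Q1→E3; Q2→E1; Q3→E9

Q1 at 2.639°S, 38.069°E:
  E9: 2.832 km
  E3: 0.869 km
  E11: 2.587 km
  E1: 2.346 km
  → nearest: E3 (0.869 km)
Q2 at 2.643°S, 38.055°E:
  E9: 3.885 km
  E3: 1.497 km
  E11: 1.026 km
  E1: 0.810 km
  → nearest: E1 (0.810 km)
Q3 at 2.637°S, 38.088°E:
  E9: 2.229 km
  E3: 2.706 km
  E11: 4.644 km
  E1: 4.470 km
  → nearest: E9 (2.229 km)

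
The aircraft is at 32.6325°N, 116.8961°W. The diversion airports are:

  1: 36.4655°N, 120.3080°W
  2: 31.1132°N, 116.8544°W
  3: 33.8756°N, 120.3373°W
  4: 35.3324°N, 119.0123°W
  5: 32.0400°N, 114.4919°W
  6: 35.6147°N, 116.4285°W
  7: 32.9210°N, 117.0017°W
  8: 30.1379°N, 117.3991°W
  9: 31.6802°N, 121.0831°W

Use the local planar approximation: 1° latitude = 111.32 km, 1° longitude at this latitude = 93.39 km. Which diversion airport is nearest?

Distances from 32.6325°N, 116.8961°W:
1: √((3.8330·111.32)² + (-3.4119·93.39)²) = √(182063.980613 + 101529.755080) = 532.5352 km
2: √((-1.5193·111.32)² + (0.0417·93.39)²) = √(28604.441394 + 15.166063) = 169.1733 km
3: √((1.2431·111.32)² + (-3.4412·93.39)²) = √(19149.548033 + 103281.034484) = 349.9008 km
4: √((2.6999·111.32)² + (-2.1162·93.39)²) = √(90332.026463 + 39058.375012) = 359.7088 km
5: √((-0.5925·111.32)² + (2.4042·93.39)²) = √(4350.339040 + 50412.929659) = 234.0155 km
6: √((2.9822·111.32)² + (0.4676·93.39)²) = √(110209.727118 + 1906.995884) = 334.8384 km
7: √((0.2885·111.32)² + (-0.1056·93.39)²) = √(1031.425894 + 97.258728) = 33.5959 km
8: √((-2.4946·111.32)² + (-0.5030·93.39)²) = √(77116.663510 + 2206.666597) = 281.6440 km
9: √((-0.9523·111.32)² + (-4.1870·93.39)²) = √(11238.127733 + 152899.713833) = 405.1393 km
Minimum: 7 at 33.5959 km.

7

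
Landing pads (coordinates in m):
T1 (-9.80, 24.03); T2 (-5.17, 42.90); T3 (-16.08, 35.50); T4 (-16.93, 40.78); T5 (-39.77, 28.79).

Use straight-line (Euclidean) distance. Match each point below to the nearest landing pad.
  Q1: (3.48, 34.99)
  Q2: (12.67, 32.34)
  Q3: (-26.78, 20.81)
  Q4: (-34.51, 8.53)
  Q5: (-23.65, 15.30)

Q1→T2; Q2→T2; Q3→T5; Q4→T5; Q5→T1

Q1 at (3.48, 34.99):
  T1: √((-13.28)² + (-10.96)²) = √(176.3584 + 120.1216) = 17.22 m
  T2: √((-8.65)² + (7.91)²) = √(74.8225 + 62.5681) = 11.72 m
  T3: √((-19.56)² + (0.51)²) = √(382.5936 + 0.2601) = 19.57 m
  T4: √((-20.41)² + (5.79)²) = √(416.5681 + 33.5241) = 21.22 m
  T5: √((-43.25)² + (-6.20)²) = √(1870.5625 + 38.4400) = 43.69 m
  → nearest: T2 (11.72 m)
Q2 at (12.67, 32.34):
  T1: √((-22.47)² + (-8.31)²) = √(504.9009 + 69.0561) = 23.96 m
  T2: √((-17.84)² + (10.56)²) = √(318.2656 + 111.5136) = 20.73 m
  T3: √((-28.75)² + (3.16)²) = √(826.5625 + 9.9856) = 28.92 m
  T4: √((-29.60)² + (8.44)²) = √(876.1600 + 71.2336) = 30.78 m
  T5: √((-52.44)² + (-3.55)²) = √(2749.9536 + 12.6025) = 52.56 m
  → nearest: T2 (20.73 m)
Q3 at (-26.78, 20.81):
  T1: √((16.98)² + (3.22)²) = √(288.3204 + 10.3684) = 17.28 m
  T2: √((21.61)² + (22.09)²) = √(466.9921 + 487.9681) = 30.90 m
  T3: √((10.70)² + (14.69)²) = √(114.4900 + 215.7961) = 18.17 m
  T4: √((9.85)² + (19.97)²) = √(97.0225 + 398.8009) = 22.27 m
  T5: √((-12.99)² + (7.98)²) = √(168.7401 + 63.6804) = 15.25 m
  → nearest: T5 (15.25 m)
Q4 at (-34.51, 8.53):
  T1: √((24.71)² + (15.50)²) = √(610.5841 + 240.2500) = 29.17 m
  T2: √((29.34)² + (34.37)²) = √(860.8356 + 1181.2969) = 45.19 m
  T3: √((18.43)² + (26.97)²) = √(339.6649 + 727.3809) = 32.67 m
  T4: √((17.58)² + (32.25)²) = √(309.0564 + 1040.0625) = 36.73 m
  T5: √((-5.26)² + (20.26)²) = √(27.6676 + 410.4676) = 20.93 m
  → nearest: T5 (20.93 m)
Q5 at (-23.65, 15.30):
  T1: √((13.85)² + (8.73)²) = √(191.8225 + 76.2129) = 16.37 m
  T2: √((18.48)² + (27.60)²) = √(341.5104 + 761.7600) = 33.22 m
  T3: √((7.57)² + (20.20)²) = √(57.3049 + 408.0400) = 21.57 m
  T4: √((6.72)² + (25.48)²) = √(45.1584 + 649.2304) = 26.35 m
  T5: √((-16.12)² + (13.49)²) = √(259.8544 + 181.9801) = 21.02 m
  → nearest: T1 (16.37 m)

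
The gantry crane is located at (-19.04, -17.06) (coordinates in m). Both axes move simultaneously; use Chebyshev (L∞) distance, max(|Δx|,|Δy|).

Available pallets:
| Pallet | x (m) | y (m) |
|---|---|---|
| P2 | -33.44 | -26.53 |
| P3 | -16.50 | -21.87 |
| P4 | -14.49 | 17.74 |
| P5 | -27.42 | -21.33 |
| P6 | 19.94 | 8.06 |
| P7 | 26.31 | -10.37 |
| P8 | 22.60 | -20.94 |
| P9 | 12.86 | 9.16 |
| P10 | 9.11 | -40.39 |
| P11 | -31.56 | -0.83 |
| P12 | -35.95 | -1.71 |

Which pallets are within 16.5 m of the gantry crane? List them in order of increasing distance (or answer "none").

Distances from (-19.04, -17.06):
P2: 14.40 m
P3: 4.81 m
P4: 34.80 m
P5: 8.38 m
P6: 38.98 m
P7: 45.35 m
P8: 41.64 m
P9: 31.90 m
P10: 28.15 m
P11: 16.23 m
P12: 16.91 m
Threshold 16.5 m: P3 (4.81 m), P5 (8.38 m), P2 (14.40 m), P11 (16.23 m) are within range.

P3, P5, P2, P11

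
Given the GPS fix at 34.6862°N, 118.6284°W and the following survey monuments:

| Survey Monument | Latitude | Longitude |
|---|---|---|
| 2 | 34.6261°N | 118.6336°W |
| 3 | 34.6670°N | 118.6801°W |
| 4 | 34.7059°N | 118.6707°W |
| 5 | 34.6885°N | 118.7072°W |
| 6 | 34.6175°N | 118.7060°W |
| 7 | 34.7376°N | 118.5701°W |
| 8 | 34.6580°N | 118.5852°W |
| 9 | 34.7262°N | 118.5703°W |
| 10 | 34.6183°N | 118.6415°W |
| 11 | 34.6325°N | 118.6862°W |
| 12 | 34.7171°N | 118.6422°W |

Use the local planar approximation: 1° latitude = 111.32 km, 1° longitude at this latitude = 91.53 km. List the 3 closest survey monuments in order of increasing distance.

Distances from 34.6862°N, 118.6284°W:
2: √((-0.0601·111.32)² + (-0.0052·91.53)²) = √(44.760542 + 0.226534) = 6.7072 km
3: √((-0.0192·111.32)² + (-0.0517·91.53)²) = √(4.568239 + 22.392780) = 5.1924 km
4: √((0.0197·111.32)² + (-0.0423·91.53)²) = √(4.809267 + 14.990208) = 4.4497 km
5: √((0.0023·111.32)² + (-0.0788·91.53)²) = √(0.065554 + 52.021079) = 7.2171 km
6: √((-0.0687·111.32)² + (-0.0776·91.53)²) = √(58.487071 + 50.448745) = 10.4372 km
7: √((0.0514·111.32)² + (0.0583·91.53)²) = √(32.739545 + 28.475020) = 7.8240 km
8: √((-0.0282·111.32)² + (0.0432·91.53)²) = √(9.854727 + 15.634875) = 5.0487 km
9: √((0.0400·111.32)² + (0.0581·91.53)²) = √(19.827428 + 28.279986) = 6.9360 km
10: √((-0.0679·111.32)² + (-0.0131·91.53)²) = √(57.132857 + 1.437704) = 7.6531 km
11: √((-0.0537·111.32)² + (-0.0578·91.53)²) = √(35.735097 + 27.988692) = 7.9827 km
12: √((0.0309·111.32)² + (-0.0138·91.53)²) = √(11.832141 + 1.595457) = 3.6644 km
Sorted: 12 (3.6644 km) < 4 (4.4497 km) < 8 (5.0487 km) < 3 (5.1924 km) < 2 (6.7072 km) < …

12, 4, 8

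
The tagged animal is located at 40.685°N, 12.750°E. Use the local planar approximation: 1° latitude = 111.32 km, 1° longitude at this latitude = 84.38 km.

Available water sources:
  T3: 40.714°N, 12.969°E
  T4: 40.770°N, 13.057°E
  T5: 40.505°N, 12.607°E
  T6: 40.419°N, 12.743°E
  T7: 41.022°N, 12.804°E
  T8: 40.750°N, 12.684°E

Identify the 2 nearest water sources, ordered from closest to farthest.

T8, T3

Distances from 40.685°N, 12.750°E:
T3: √((0.029·111.32)² + (0.219·84.38)²) = √(10.42179 + 341.48157) = 18.759 km
T4: √((0.085·111.32)² + (0.307·84.38)²) = √(89.53323 + 671.05141) = 27.579 km
T5: √((-0.180·111.32)² + (-0.143·84.38)²) = √(401.50541 + 145.59656) = 23.390 km
T6: √((-0.266·111.32)² + (-0.007·84.38)²) = √(876.81843 + 0.34888) = 29.617 km
T7: √((0.337·111.32)² + (0.054·84.38)²) = √(1407.36322 + 20.76187) = 37.791 km
T8: √((0.065·111.32)² + (-0.066·84.38)²) = √(52.35680 + 31.01465) = 9.131 km
Sorted: T8 (9.131 km) < T3 (18.759 km) < T5 (23.390 km) < T4 (27.579 km) < …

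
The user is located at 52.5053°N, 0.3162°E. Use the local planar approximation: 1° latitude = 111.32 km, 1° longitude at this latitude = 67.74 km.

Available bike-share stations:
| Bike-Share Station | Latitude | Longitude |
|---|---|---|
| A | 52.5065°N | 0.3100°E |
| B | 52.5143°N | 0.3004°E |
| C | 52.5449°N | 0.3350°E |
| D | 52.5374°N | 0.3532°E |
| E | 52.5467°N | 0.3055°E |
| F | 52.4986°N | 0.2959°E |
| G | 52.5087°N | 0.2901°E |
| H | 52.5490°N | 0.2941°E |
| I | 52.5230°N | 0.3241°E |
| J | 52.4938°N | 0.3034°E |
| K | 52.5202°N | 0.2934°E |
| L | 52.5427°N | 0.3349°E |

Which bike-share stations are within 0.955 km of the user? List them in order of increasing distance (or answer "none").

Distances from 52.5053°N, 0.3162°E:
A: 0.4407 km
B: 1.4660 km
C: 4.5885 km
D: 4.3647 km
E: 4.6653 km
F: 1.5644 km
G: 1.8081 km
H: 5.0898 km
I: 2.0417 km
J: 1.5462 km
K: 2.2664 km
L: 4.3518 km
Threshold 0.955 km: A (0.4407 km) is within range.

A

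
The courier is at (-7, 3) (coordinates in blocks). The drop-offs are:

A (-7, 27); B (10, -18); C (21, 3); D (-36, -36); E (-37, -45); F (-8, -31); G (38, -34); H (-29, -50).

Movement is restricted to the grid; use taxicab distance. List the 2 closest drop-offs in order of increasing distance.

A, C

Distances from (-7, 3):
A: |0| + |24| = 0 + 24 = 24 blocks
B: |17| + |-21| = 17 + 21 = 38 blocks
C: |28| + |0| = 28 + 0 = 28 blocks
D: |-29| + |-39| = 29 + 39 = 68 blocks
E: |-30| + |-48| = 30 + 48 = 78 blocks
F: |-1| + |-34| = 1 + 34 = 35 blocks
G: |45| + |-37| = 45 + 37 = 82 blocks
H: |-22| + |-53| = 22 + 53 = 75 blocks
Sorted: A (24 blocks) < C (28 blocks) < F (35 blocks) < B (38 blocks) < …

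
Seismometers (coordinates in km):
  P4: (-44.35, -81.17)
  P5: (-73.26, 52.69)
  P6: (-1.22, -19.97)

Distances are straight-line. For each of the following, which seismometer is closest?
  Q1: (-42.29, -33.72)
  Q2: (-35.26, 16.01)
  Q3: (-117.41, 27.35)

Q1 at (-42.29, -33.72):
  P4: 47.49 km
  P5: 91.79 km
  P6: 43.31 km
  → nearest: P6 (43.31 km)
Q2 at (-35.26, 16.01):
  P4: 97.60 km
  P5: 52.81 km
  P6: 49.53 km
  → nearest: P6 (49.53 km)
Q3 at (-117.41, 27.35):
  P4: 130.82 km
  P5: 50.91 km
  P6: 125.46 km
  → nearest: P5 (50.91 km)

Q1→P6; Q2→P6; Q3→P5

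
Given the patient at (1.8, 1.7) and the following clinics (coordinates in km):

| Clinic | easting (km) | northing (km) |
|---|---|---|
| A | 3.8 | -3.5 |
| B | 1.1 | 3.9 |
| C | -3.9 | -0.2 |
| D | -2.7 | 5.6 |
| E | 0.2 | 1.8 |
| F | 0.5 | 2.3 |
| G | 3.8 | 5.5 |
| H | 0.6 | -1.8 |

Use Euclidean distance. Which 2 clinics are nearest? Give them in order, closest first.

F, E

Distances from (1.8, 1.7):
A: √((2.0)² + (-5.2)²) = √(4.0000 + 27.0400) = 5.57 km
B: √((-0.7)² + (2.2)²) = √(0.4900 + 4.8400) = 2.31 km
C: √((-5.7)² + (-1.9)²) = √(32.4900 + 3.6100) = 6.01 km
D: √((-4.5)² + (3.9)²) = √(20.2500 + 15.2100) = 5.95 km
E: √((-1.6)² + (0.1)²) = √(2.5600 + 0.0100) = 1.60 km
F: √((-1.3)² + (0.6)²) = √(1.6900 + 0.3600) = 1.43 km
G: √((2.0)² + (3.8)²) = √(4.0000 + 14.4400) = 4.29 km
H: √((-1.2)² + (-3.5)²) = √(1.4400 + 12.2500) = 3.70 km
Sorted: F (1.43 km) < E (1.60 km) < B (2.31 km) < H (3.70 km) < …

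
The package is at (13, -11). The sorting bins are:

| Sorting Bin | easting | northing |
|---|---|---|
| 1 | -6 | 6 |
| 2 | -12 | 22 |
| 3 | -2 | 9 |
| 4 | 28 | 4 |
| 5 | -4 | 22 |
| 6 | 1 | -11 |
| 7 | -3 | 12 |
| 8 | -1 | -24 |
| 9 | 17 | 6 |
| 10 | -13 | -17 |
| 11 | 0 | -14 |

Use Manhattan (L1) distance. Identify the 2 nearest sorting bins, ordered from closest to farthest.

Distances from (13, -11):
1: |-19| + |17| = 19 + 17 = 36
2: |-25| + |33| = 25 + 33 = 58
3: |-15| + |20| = 15 + 20 = 35
4: |15| + |15| = 15 + 15 = 30
5: |-17| + |33| = 17 + 33 = 50
6: |-12| + |0| = 12 + 0 = 12
7: |-16| + |23| = 16 + 23 = 39
8: |-14| + |-13| = 14 + 13 = 27
9: |4| + |17| = 4 + 17 = 21
10: |-26| + |-6| = 26 + 6 = 32
11: |-13| + |-3| = 13 + 3 = 16
Sorted: 6 (12) < 11 (16) < 9 (21) < 8 (27) < …

6, 11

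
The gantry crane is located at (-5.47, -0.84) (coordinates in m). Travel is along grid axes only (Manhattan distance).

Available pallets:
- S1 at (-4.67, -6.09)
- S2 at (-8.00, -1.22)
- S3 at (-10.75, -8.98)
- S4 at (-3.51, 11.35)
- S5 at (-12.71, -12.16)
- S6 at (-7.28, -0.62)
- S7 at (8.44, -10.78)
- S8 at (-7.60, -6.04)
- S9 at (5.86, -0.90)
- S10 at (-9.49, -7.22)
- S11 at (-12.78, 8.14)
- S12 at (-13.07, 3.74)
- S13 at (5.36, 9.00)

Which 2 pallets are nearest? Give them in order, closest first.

S6, S2

Distances from (-5.47, -0.84):
S1: 6.05 m
S2: 2.91 m
S3: 13.42 m
S4: 14.15 m
S5: 18.56 m
S6: 2.03 m
S7: 23.85 m
S8: 7.33 m
S9: 11.39 m
S10: 10.40 m
S11: 16.29 m
S12: 12.18 m
S13: 20.67 m
Sorted: S6 (2.03 m) < S2 (2.91 m) < S1 (6.05 m) < S8 (7.33 m) < …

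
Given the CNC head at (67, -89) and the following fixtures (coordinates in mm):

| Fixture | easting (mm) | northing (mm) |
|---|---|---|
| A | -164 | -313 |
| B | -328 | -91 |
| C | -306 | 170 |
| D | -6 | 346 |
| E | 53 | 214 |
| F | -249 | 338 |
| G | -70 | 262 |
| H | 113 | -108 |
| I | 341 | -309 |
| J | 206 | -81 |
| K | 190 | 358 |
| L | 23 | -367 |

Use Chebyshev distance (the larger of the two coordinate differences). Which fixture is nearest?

Distances from (67, -89):
A: max(|-231|, |-224|) = 231 mm
B: max(|-395|, |-2|) = 395 mm
C: max(|-373|, |259|) = 373 mm
D: max(|-73|, |435|) = 435 mm
E: max(|-14|, |303|) = 303 mm
F: max(|-316|, |427|) = 427 mm
G: max(|-137|, |351|) = 351 mm
H: max(|46|, |-19|) = 46 mm
I: max(|274|, |-220|) = 274 mm
J: max(|139|, |8|) = 139 mm
K: max(|123|, |447|) = 447 mm
L: max(|-44|, |-278|) = 278 mm
Minimum: H at 46 mm.

H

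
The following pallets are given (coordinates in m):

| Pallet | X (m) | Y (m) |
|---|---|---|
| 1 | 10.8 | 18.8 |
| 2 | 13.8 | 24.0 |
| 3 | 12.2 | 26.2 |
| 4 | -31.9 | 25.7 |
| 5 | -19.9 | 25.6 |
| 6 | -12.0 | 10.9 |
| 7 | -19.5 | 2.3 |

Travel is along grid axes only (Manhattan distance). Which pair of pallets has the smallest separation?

2 and 3

Pairwise distances:
2–3: 3.8 m
1–2: 8.2 m
1–3: 8.8 m
4–5: 12.1 m
6–7: 16.1 m
5–6: 22.6 m
5–7: 23.7 m
1–6: 30.7 m
3–5: 32.7 m
4–6: 34.7 m
2–5: 35.3 m
4–7: 35.8 m
1–5: 37.5 m
2–6: 38.9 m
3–6: 39.5 m
3–4: 44.6 m
1–7: 46.8 m
2–4: 47.4 m
1–4: 49.6 m
2–7: 55.0 m
3–7: 55.6 m
Closest pair: 2–3 at 3.8 m.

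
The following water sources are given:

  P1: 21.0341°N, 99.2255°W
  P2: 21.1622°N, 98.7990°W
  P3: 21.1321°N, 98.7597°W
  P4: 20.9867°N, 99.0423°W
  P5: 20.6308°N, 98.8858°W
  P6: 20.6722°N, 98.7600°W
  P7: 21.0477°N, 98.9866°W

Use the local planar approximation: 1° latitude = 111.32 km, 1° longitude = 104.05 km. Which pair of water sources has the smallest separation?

Pairwise distances:
P1–P2: √((0.1281·111.32)² + (0.4265·104.05)²) = √(203.350224 + 1969.346974) = 46.6122 km
P1–P3: √((0.0980·111.32)² + (0.4658·104.05)²) = √(119.014136 + 2349.000653) = 49.6791 km
P1–P4: √((-0.0474·111.32)² + (0.1832·104.05)²) = √(27.842170 + 363.358319) = 19.7788 km
P1–P5: √((-0.4033·111.32)² + (0.3397·104.05)²) = √(2015.592990 + 1249.324517) = 57.1395 km
P1–P6: √((-0.3619·111.32)² + (0.4655·104.05)²) = √(1623.018841 + 2345.975864) = 63.0000 km
P1–P7: √((0.0136·111.32)² + (0.2389·104.05)²) = √(2.292051 + 617.897543) = 24.9036 km
P2–P3: √((-0.0301·111.32)² + (0.0393·104.05)²) = √(11.227405 + 16.721270) = 5.2867 km
P2–P4: √((-0.1755·111.32)² + (-0.2433·104.05)²) = √(381.681084 + 640.867705) = 31.9773 km
P2–P5: √((-0.5314·111.32)² + (-0.0868·104.05)²) = √(3499.367028 + 81.568715) = 59.8409 km
P2–P6: √((-0.4900·111.32)² + (0.0390·104.05)²) = √(2975.353390 + 16.466958) = 54.6975 km
P2–P7: √((-0.1145·111.32)² + (-0.1876·104.05)²) = √(162.464085 + 381.021811) = 23.3128 km
P3–P4: √((-0.1454·111.32)² + (-0.2826·104.05)²) = √(261.984265 + 864.626385) = 33.5650 km
P3–P5: √((-0.5013·111.32)² + (-0.1261·104.05)²) = √(3114.166328 + 172.152900) = 57.3264 km
P3–P6: √((-0.4599·111.32)² + (-0.0003·104.05)²) = √(2621.037379 + 0.000974) = 51.1961 km
P3–P7: √((-0.0844·111.32)² + (-0.2269·104.05)²) = √(88.273691 + 557.382284) = 25.4098 km
P4–P5: √((-0.3559·111.32)² + (0.1565·104.05)²) = √(1569.648363 + 265.162957) = 42.8347 km
P4–P6: √((-0.3145·111.32)² + (0.2823·104.05)²) = √(1225.709903 + 862.791634) = 45.7001 km
P4–P7: √((0.0610·111.32)² + (0.0557·104.05)²) = √(46.111162 + 33.588805) = 8.9275 km
P5–P6: √((0.0414·111.32)² + (0.1258·104.05)²) = √(21.239636 + 171.334748) = 13.8771 km
P5–P7: √((0.4169·111.32)² + (-0.1008·104.05)²) = √(2153.823869 + 110.003178) = 47.5797 km
P6–P7: √((0.3755·111.32)² + (-0.2266·104.05)²) = √(1747.295176 + 555.909352) = 47.9917 km
Closest pair: P2–P3 at 5.2867 km.

P2 and P3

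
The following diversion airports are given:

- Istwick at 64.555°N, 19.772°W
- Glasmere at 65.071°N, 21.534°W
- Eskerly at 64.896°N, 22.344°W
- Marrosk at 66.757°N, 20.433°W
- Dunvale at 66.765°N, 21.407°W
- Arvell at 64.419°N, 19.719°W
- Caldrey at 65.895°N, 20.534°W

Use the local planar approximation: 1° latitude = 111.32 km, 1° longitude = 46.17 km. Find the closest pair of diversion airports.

Istwick and Arvell

Pairwise distances:
Istwick–Arvell: 15.336 km
Glasmere–Eskerly: 42.167 km
Marrosk–Dunvale: 44.978 km
Marrosk–Caldrey: 96.071 km
Istwick–Glasmere: 99.587 km
Glasmere–Caldrey: 102.692 km
Dunvale–Caldrey: 104.901 km
Glasmere–Arvell: 110.861 km
Istwick–Eskerly: 124.669 km
Eskerly–Arvell: 132.318 km
Eskerly–Caldrey: 139.108 km
Istwick–Caldrey: 153.261 km
Arvell–Caldrey: 168.562 km
Glasmere–Dunvale: 188.667 km
Glasmere–Marrosk: 194.448 km
Eskerly–Dunvale: 212.507 km
Eskerly–Marrosk: 225.172 km
Istwick–Marrosk: 247.019 km
Istwick–Dunvale: 257.338 km
Marrosk–Arvell: 262.346 km
Dunvale–Arvell: 272.538 km
Closest pair: Istwick–Arvell at 15.336 km.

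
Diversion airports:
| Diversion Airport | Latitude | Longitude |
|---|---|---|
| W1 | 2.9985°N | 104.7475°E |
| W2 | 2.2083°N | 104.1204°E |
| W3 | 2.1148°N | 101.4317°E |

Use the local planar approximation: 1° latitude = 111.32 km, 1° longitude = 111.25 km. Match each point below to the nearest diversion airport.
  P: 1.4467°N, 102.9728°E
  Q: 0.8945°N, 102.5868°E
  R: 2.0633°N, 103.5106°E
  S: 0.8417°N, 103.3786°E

P at 1.4467°N, 102.9728°E:
  W1: √((1.5518·111.32)² + (1.7747·111.25)²) = √(29841.310421 + 38980.727301) = 262.3395 km
  W2: √((0.7616·111.32)² + (1.1476·111.25)²) = √(7187.870864 + 16299.756570) = 153.2567 km
  W3: √((0.6681·111.32)² + (-1.5411·111.25)²) = √(5531.327064 + 29394.202394) = 186.8837 km
  → nearest: W2 (153.2567 km)
Q at 0.8945°N, 102.5868°E:
  W1: √((2.1040·111.32)² + (2.1607·111.25)²) = √(54857.734251 + 57781.522790) = 335.6177 km
  W2: √((1.3138·111.32)² + (1.5336·111.25)²) = √(21389.710685 + 29108.795769) = 224.7187 km
  W3: √((1.2203·111.32)² + (-1.1551·111.25)²) = √(18453.536912 + 16513.502899) = 186.9948 km
  → nearest: W3 (186.9948 km)
R at 2.0633°N, 103.5106°E:
  W1: √((0.9352·111.32)² + (1.2369·111.25)²) = √(10838.155847 + 18935.170426) = 172.5495 km
  W2: √((0.1450·111.32)² + (0.6098·111.25)²) = √(260.544794 + 4602.299520) = 69.7341 km
  W3: √((0.0515·111.32)² + (-2.0789·111.25)²) = √(32.867060 + 53489.339826) = 231.3487 km
  → nearest: W2 (69.7341 km)
S at 0.8417°N, 103.3786°E:
  W1: √((2.1568·111.32)² + (1.3689·111.25)²) = √(57645.597500 + 23192.282173) = 284.3200 km
  W2: √((1.3666·111.32)² + (0.7418·111.25)²) = √(23143.510125 + 6810.416888) = 173.0720 km
  W3: √((1.2731·111.32)² + (-1.9469·111.25)²) = √(20084.981295 + 46912.365204) = 258.8385 km
  → nearest: W2 (173.0720 km)

P→W2; Q→W3; R→W2; S→W2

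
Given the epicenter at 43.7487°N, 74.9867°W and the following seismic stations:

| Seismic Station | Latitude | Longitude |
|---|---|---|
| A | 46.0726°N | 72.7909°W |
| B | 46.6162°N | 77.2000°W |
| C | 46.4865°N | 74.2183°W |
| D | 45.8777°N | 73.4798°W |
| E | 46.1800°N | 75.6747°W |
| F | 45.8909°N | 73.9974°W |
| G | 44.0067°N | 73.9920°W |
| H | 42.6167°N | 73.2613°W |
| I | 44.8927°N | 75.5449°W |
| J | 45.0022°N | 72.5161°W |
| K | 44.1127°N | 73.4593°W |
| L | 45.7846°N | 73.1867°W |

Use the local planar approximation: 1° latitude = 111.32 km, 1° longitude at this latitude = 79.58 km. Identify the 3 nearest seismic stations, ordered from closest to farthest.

G, K, I

Distances from 43.7487°N, 74.9867°W:
A: √((2.3239·111.32)² + (2.1958·79.58)²) = √(66923.903947 + 30534.684086) = 312.1836 km
B: √((2.8675·111.32)² + (-2.2133·79.58)²) = √(101895.087942 + 31023.331795) = 364.5798 km
C: √((2.7378·111.32)² + (0.7684·79.58)²) = √(92885.908591 + 3739.233466) = 310.8458 km
D: √((2.1290·111.32)² + (1.5069·79.58)²) = √(56169.132720 + 14380.591024) = 265.6120 km
E: √((2.4313·111.32)² + (-0.6880·79.58)²) = √(73252.676156 + 2997.676381) = 276.1347 km
F: √((2.1422·111.32)² + (0.9893·79.58)²) = √(56867.799726 + 6198.175768) = 251.1294 km
G: √((0.2580·111.32)² + (0.9947·79.58)²) = √(824.870567 + 6266.024743) = 84.2075 km
H: √((-1.1320·111.32)² + (1.7254·79.58)²) = √(15879.588683 + 18853.303421) = 186.3676 km
I: √((1.1440·111.32)² + (-0.5582·79.58)²) = √(16218.042876 + 1973.274637) = 134.8752 km
J: √((1.2535·111.32)² + (2.4706·79.58)²) = √(19471.305550 + 38655.628941) = 241.0953 km
K: √((0.3640·111.32)² + (1.5274·79.58)²) = √(1641.909299 + 14774.522105) = 128.1266 km
L: √((2.0359·111.32)² + (1.8000·79.58)²) = √(51364.052366 + 20518.843536) = 268.1099 km
Sorted: G (84.2075 km) < K (128.1266 km) < I (134.8752 km) < H (186.3676 km) < J (241.0953 km) < …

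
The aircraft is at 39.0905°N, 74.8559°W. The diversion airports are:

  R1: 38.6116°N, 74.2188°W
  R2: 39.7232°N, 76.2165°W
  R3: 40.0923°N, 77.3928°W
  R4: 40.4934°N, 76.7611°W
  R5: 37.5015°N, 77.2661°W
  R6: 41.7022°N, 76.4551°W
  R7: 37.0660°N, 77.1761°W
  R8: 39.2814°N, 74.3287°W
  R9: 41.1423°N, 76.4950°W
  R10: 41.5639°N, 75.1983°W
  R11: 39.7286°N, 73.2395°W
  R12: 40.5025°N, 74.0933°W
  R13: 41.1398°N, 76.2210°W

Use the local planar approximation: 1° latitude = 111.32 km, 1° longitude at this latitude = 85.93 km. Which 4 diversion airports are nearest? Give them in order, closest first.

Distances from 39.0905°N, 74.8559°W:
R1: 76.4147 km
R2: 136.4922 km
R3: 244.8652 km
R4: 226.2555 km
R5: 272.3658 km
R6: 321.5751 km
R7: 300.8999 km
R8: 50.0390 km
R9: 268.3423 km
R10: 276.9065 km
R11: 156.0070 km
R12: 170.2967 km
R13: 256.5198 km
Sorted: R8 (50.0390 km) < R1 (76.4147 km) < R2 (136.4922 km) < R11 (156.0070 km) < R12 (170.2967 km) < R4 (226.2555 km) < …

R8, R1, R2, R11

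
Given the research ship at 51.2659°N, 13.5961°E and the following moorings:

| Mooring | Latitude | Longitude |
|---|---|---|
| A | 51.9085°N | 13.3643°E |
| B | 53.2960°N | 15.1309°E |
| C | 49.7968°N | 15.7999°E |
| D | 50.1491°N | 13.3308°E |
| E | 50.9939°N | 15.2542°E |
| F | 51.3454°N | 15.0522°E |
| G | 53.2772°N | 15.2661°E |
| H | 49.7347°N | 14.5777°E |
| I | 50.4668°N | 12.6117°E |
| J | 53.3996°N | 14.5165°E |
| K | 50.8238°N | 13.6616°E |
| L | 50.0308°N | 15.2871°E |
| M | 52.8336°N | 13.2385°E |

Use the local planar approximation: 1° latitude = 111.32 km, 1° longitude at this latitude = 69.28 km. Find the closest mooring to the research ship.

Distances from 51.2659°N, 13.5961°E:
A: √((0.6426·111.32)² + (-0.2318·69.28)²) = √(5117.146348 + 257.894821) = 73.3147 km
B: √((2.0301·111.32)² + (1.5348·69.28)²) = √(51071.810950 + 11306.269652) = 249.7560 km
C: √((-1.4691·111.32)² + (2.2038·69.28)²) = √(26745.400941 + 23310.957656) = 223.7328 km
D: √((-1.1168·111.32)² + (-0.2653·69.28)²) = √(15456.003445 + 337.823812) = 125.6735 km
E: √((-0.2720·111.32)² + (1.6581·69.28)²) = √(916.820263 + 13195.844726) = 118.7967 km
F: √((0.0795·111.32)² + (1.4561·69.28)²) = √(78.321438 + 10176.493552) = 101.2661 km
G: √((2.0113·111.32)² + (1.6700·69.28)²) = √(50130.276789 + 13385.934646) = 252.0242 km
H: √((-1.5312·111.32)² + (0.9816·69.28)²) = √(29054.287936 + 4624.713756) = 183.5184 km
I: √((-0.7991·111.32)² + (-0.9844·69.28)²) = √(7913.136489 + 4651.135245) = 112.0905 km
J: √((2.1337·111.32)² + (0.9204·69.28)²) = √(56417.405451 + 4066.015014) = 245.9338 km
K: √((-0.4421·111.32)² + (0.0655·69.28)²) = √(2422.074097 + 20.591992) = 49.4233 km
L: √((-1.2351·111.32)² + (1.6910·69.28)²) = √(18903.866375 + 13724.703570) = 180.6338 km
M: √((1.5677·111.32)² + (-0.3576·69.28)²) = √(30455.961304 + 613.777238) = 176.2661 km
Minimum: K at 49.4233 km.

K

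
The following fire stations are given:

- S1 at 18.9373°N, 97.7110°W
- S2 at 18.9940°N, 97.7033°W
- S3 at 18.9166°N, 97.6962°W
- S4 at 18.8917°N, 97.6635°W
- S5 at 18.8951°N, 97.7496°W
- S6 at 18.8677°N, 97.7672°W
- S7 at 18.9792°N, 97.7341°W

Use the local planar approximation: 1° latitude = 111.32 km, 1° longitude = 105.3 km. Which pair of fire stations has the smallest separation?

S1 and S3

Pairwise distances:
S1–S2: √((0.0567·111.32)² + (0.0077·105.3)²) = √(39.839375 + 0.657413) = 6.3637 km
S1–S3: √((-0.0207·111.32)² + (0.0148·105.3)²) = √(5.309909 + 2.428735) = 2.7818 km
S1–S4: √((-0.0456·111.32)² + (0.0475·105.3)²) = √(25.767725 + 25.017503) = 7.1264 km
S1–S5: √((-0.0422·111.32)² + (-0.0386·105.3)²) = √(22.068423 + 16.520811) = 6.2120 km
S1–S6: √((-0.0696·111.32)² + (-0.0562·105.3)²) = √(60.029521 + 35.021067) = 9.7494 km
S1–S7: √((0.0419·111.32)² + (-0.0231·105.3)²) = √(21.755769 + 5.916716) = 5.2605 km
S2–S3: √((-0.0774·111.32)² + (0.0071·105.3)²) = √(74.238351 + 0.558951) = 8.6485 km
S2–S4: √((-0.1023·111.32)² + (0.0398·105.3)²) = √(129.687364 + 17.563978) = 12.1347 km
S2–S5: √((-0.0989·111.32)² + (-0.0463·105.3)²) = √(121.210147 + 23.769428) = 12.0407 km
S2–S6: √((-0.1263·111.32)² + (-0.0639·105.3)²) = √(197.675614 + 45.275000) = 15.5869 km
S2–S7: √((-0.0148·111.32)² + (-0.0308·105.3)²) = √(2.714375 + 10.518606) = 3.6377 km
S3–S4: √((-0.0249·111.32)² + (0.0327·105.3)²) = √(7.683252 + 11.856384) = 4.4204 km
S3–S5: √((-0.0215·111.32)² + (-0.0534·105.3)²) = √(5.728268 + 31.618354) = 6.1112 km
S3–S6: √((-0.0489·111.32)² + (-0.0710·105.3)²) = √(29.632215 + 55.895062) = 9.2481 km
S3–S7: √((0.0626·111.32)² + (-0.0379·105.3)²) = √(48.561832 + 15.927043) = 8.0305 km
S4–S5: √((0.0034·111.32)² + (-0.0861·105.3)²) = √(0.143253 + 82.198340) = 9.0742 km
S4–S6: √((-0.0240·111.32)² + (-0.1037·105.3)²) = √(7.137874 + 119.237883) = 11.2417 km
S4–S7: √((0.0875·111.32)² + (-0.0706·105.3)²) = √(94.877340 + 55.267032) = 12.2533 km
S5–S6: √((-0.0274·111.32)² + (-0.0176·105.3)²) = √(9.303525 + 3.434647) = 3.5691 km
S5–S7: √((0.0841·111.32)² + (0.0155·105.3)²) = √(87.647269 + 2.663914) = 9.5032 km
S6–S7: √((0.1115·111.32)² + (0.0331·105.3)²) = √(154.062212 + 12.148222) = 12.8923 km
Closest pair: S1–S3 at 2.7818 km.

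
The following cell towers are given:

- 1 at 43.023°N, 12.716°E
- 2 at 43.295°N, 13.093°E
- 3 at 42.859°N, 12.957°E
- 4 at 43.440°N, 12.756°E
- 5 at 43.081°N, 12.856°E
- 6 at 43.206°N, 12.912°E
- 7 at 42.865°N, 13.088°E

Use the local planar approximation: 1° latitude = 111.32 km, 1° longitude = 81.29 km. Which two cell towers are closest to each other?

Pairwise distances:
1–2: 43.082 km
1–3: 26.779 km
1–4: 46.534 km
1–5: 13.085 km
1–6: 25.862 km
1–7: 34.983 km
2–3: 49.779 km
2–4: 31.796 km
2–5: 30.638 km
2–6: 17.738 km
2–7: 47.869 km
3–4: 66.709 km
3–5: 26.041 km
3–6: 38.801 km
3–7: 10.670 km
4–5: 40.782 km
4–6: 28.972 km
4–7: 69.466 km
5–6: 14.641 km
5–7: 30.559 km
6–7: 40.567 km
Closest pair: 3–7 at 10.670 km.

3 and 7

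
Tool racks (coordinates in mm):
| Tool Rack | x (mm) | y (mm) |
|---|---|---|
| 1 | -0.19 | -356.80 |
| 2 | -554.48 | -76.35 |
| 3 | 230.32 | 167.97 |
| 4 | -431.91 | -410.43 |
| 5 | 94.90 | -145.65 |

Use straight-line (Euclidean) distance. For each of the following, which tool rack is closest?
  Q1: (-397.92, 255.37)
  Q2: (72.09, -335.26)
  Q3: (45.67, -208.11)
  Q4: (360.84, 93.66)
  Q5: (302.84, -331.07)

Q1 at (-397.92, 255.37):
  1: √((397.73)² + (-612.17)²) = √(158189.1529 + 374752.1089) = 730.03 mm
  2: √((-156.56)² + (-331.72)²) = √(24511.0336 + 110038.1584) = 366.81 mm
  3: √((628.24)² + (-87.40)²) = √(394685.4976 + 7638.7600) = 634.29 mm
  4: √((-33.99)² + (-665.80)²) = √(1155.3201 + 443289.6400) = 666.67 mm
  5: √((492.82)² + (-401.02)²) = √(242871.5524 + 160817.0404) = 635.36 mm
  → nearest: 2 (366.81 mm)
Q2 at (72.09, -335.26):
  1: √((-72.28)² + (-21.54)²) = √(5224.3984 + 463.9716) = 75.42 mm
  2: √((-626.57)² + (258.91)²) = √(392589.9649 + 67034.3881) = 677.96 mm
  3: √((158.23)² + (503.23)²) = √(25036.7329 + 253240.4329) = 527.52 mm
  4: √((-504.00)² + (-75.17)²) = √(254016.0000 + 5650.5289) = 509.57 mm
  5: √((22.81)² + (189.61)²) = √(520.2961 + 35951.9521) = 190.98 mm
  → nearest: 1 (75.42 mm)
Q3 at (45.67, -208.11):
  1: √((-45.86)² + (-148.69)²) = √(2103.1396 + 22108.7161) = 155.60 mm
  2: √((-600.15)² + (131.76)²) = √(360180.0225 + 17360.6976) = 614.44 mm
  3: √((184.65)² + (376.08)²) = √(34095.6225 + 141436.1664) = 418.97 mm
  4: √((-477.58)² + (-202.32)²) = √(228082.6564 + 40933.3824) = 518.67 mm
  5: √((49.23)² + (62.46)²) = √(2423.5929 + 3901.2516) = 79.53 mm
  → nearest: 5 (79.53 mm)
Q4 at (360.84, 93.66):
  1: √((-361.03)² + (-450.46)²) = √(130342.6609 + 202914.2116) = 577.28 mm
  2: √((-915.32)² + (-170.01)²) = √(837810.7024 + 28903.4001) = 930.97 mm
  3: √((-130.52)² + (74.31)²) = √(17035.4704 + 5521.9761) = 150.19 mm
  4: √((-792.75)² + (-504.09)²) = √(628452.5625 + 254106.7281) = 939.45 mm
  5: √((-265.94)² + (-239.31)²) = √(70724.0836 + 57269.2761) = 357.76 mm
  → nearest: 3 (150.19 mm)
Q5 at (302.84, -331.07):
  1: √((-303.03)² + (-25.73)²) = √(91827.1809 + 662.0329) = 304.12 mm
  2: √((-857.32)² + (254.72)²) = √(734997.5824 + 64882.2784) = 894.36 mm
  3: √((-72.52)² + (499.04)²) = √(5259.1504 + 249040.9216) = 504.28 mm
  4: √((-734.75)² + (-79.36)²) = √(539857.5625 + 6298.0096) = 739.02 mm
  5: √((-207.94)² + (185.42)²) = √(43239.0436 + 34380.5764) = 278.60 mm
  → nearest: 5 (278.60 mm)

Q1→2; Q2→1; Q3→5; Q4→3; Q5→5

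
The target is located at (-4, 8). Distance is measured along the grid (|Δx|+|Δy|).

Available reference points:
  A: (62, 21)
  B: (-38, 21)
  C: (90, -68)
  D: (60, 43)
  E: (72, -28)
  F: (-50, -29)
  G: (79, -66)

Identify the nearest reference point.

Distances from (-4, 8):
A: 79
B: 47
C: 170
D: 99
E: 112
F: 83
G: 157
Minimum: B at 47.

B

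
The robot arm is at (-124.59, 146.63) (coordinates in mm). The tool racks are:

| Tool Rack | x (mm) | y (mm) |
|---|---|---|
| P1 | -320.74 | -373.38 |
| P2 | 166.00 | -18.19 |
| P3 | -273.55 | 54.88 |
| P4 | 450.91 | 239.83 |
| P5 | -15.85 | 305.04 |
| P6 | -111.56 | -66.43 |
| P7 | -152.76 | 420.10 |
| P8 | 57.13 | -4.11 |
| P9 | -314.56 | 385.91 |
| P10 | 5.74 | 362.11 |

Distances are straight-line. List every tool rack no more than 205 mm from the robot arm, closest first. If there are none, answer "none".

P3, P5

Distances from (-124.59, 146.63):
P1: 555.77 mm
P2: 334.08 mm
P3: 174.95 mm
P4: 583.00 mm
P5: 192.14 mm
P6: 213.46 mm
P7: 274.92 mm
P8: 236.10 mm
P9: 305.52 mm
P10: 251.83 mm
Threshold 205 mm: P3 (174.95 mm), P5 (192.14 mm) are within range.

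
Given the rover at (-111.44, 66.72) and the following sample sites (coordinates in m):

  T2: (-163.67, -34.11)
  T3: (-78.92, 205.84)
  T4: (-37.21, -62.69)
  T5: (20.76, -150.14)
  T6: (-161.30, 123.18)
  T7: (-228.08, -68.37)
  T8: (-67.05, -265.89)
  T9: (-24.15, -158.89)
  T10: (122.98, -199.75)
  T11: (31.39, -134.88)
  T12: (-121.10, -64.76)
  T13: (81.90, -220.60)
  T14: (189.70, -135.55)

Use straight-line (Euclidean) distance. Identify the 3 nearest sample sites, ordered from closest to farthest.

T6, T2, T12

Distances from (-111.44, 66.72):
T2: 113.55 m
T3: 142.87 m
T4: 149.19 m
T5: 253.98 m
T6: 75.32 m
T7: 178.48 m
T8: 335.56 m
T9: 241.91 m
T10: 354.91 m
T11: 247.07 m
T12: 131.83 m
T13: 346.31 m
T14: 362.77 m
Sorted: T6 (75.32 m) < T2 (113.55 m) < T12 (131.83 m) < T3 (142.87 m) < T4 (149.19 m) < …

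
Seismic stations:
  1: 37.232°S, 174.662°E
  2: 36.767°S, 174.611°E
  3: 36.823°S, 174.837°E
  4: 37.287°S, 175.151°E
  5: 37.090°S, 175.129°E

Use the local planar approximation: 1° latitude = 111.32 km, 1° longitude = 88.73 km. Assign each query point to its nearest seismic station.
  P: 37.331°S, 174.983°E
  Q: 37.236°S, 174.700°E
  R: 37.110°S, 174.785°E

P at 37.331°S, 174.983°E:
  1: √((0.099·111.32)² + (-0.321·88.73)²) = √(121.45539 + 811.24312) = 30.540 km
  2: √((0.564·111.32)² + (-0.372·88.73)²) = √(3941.89093 + 1089.49902) = 70.932 km
  3: √((0.508·111.32)² + (-0.146·88.73)²) = √(3197.96584 + 167.82114) = 58.015 km
  4: √((0.044·111.32)² + (0.168·88.73)²) = √(23.99119 + 222.20792) = 15.691 km
  5: √((0.241·111.32)² + (0.146·88.73)²) = √(719.74802 + 167.82114) = 29.792 km
  → nearest: 4 (15.691 km)
Q at 37.236°S, 174.700°E:
  1: √((0.004·111.32)² + (-0.038·88.73)²) = √(0.19827 + 11.36863) = 3.401 km
  2: √((0.469·111.32)² + (-0.089·88.73)²) = √(2725.78803 + 62.36214) = 52.803 km
  3: √((0.413·111.32)² + (0.137·88.73)²) = √(2113.71534 + 147.76858) = 47.555 km
  4: √((-0.051·111.32)² + (0.451·88.73)²) = √(32.23196 + 1601.37870) = 40.418 km
  5: √((0.146·111.32)² + (0.429·88.73)²) = √(264.15091 + 1448.95717) = 41.390 km
  → nearest: 1 (3.401 km)
R at 37.110°S, 174.785°E:
  1: √((-0.122·111.32)² + (-0.123·88.73)²) = √(184.44465 + 119.11081) = 17.423 km
  2: √((0.343·111.32)² + (-0.174·88.73)²) = √(1457.92316 + 238.36334) = 41.186 km
  3: √((0.287·111.32)² + (0.052·88.73)²) = √(1020.72838 + 21.28863) = 32.280 km
  4: √((-0.177·111.32)² + (0.366·88.73)²) = √(388.23343 + 1054.63732) = 37.985 km
  5: √((0.020·111.32)² + (0.344·88.73)²) = √(4.95686 + 931.66085) = 30.604 km
  → nearest: 1 (17.423 km)

P→4; Q→1; R→1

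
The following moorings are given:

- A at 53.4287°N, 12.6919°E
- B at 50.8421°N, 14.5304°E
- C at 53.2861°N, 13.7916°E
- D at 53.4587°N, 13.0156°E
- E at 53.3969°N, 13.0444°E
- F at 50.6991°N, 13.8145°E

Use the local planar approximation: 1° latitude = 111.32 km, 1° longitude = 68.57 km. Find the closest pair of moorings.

Pairwise distances:
A–B: 314.3282 km
A–C: 77.0592 km
A–D: 22.4459 km
A–E: 24.4288 km
A–F: 313.4577 km
B–C: 276.7424 km
B–D: 309.2457 km
B–E: 302.1029 km
B–F: 51.6058 km
C–D: 56.5730 km
C–E: 52.6992 km
C–F: 287.9891 km
D–E: 7.1574 km
D–F: 312.0448 km
E–F: 304.9262 km
Closest pair: D–E at 7.1574 km.

D and E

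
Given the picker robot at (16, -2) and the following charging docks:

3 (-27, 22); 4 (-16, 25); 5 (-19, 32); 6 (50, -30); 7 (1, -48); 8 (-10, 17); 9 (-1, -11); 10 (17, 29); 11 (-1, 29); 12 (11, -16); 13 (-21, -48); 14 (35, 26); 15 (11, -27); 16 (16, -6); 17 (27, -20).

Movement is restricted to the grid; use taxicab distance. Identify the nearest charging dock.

16

Distances from (16, -2):
3: |-43| + |24| = 43 + 24 = 67
4: |-32| + |27| = 32 + 27 = 59
5: |-35| + |34| = 35 + 34 = 69
6: |34| + |-28| = 34 + 28 = 62
7: |-15| + |-46| = 15 + 46 = 61
8: |-26| + |19| = 26 + 19 = 45
9: |-17| + |-9| = 17 + 9 = 26
10: |1| + |31| = 1 + 31 = 32
11: |-17| + |31| = 17 + 31 = 48
12: |-5| + |-14| = 5 + 14 = 19
13: |-37| + |-46| = 37 + 46 = 83
14: |19| + |28| = 19 + 28 = 47
15: |-5| + |-25| = 5 + 25 = 30
16: |0| + |-4| = 0 + 4 = 4
17: |11| + |-18| = 11 + 18 = 29
Minimum: 16 at 4.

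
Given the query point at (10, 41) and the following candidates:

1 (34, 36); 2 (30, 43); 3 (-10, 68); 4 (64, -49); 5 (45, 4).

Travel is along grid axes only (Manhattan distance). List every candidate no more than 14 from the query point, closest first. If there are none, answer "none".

Distances from (10, 41):
1: |24| + |-5| = 24 + 5 = 29
2: |20| + |2| = 20 + 2 = 22
3: |-20| + |27| = 20 + 27 = 47
4: |54| + |-90| = 54 + 90 = 144
5: |35| + |-37| = 35 + 37 = 72
Threshold 14: none within range.

none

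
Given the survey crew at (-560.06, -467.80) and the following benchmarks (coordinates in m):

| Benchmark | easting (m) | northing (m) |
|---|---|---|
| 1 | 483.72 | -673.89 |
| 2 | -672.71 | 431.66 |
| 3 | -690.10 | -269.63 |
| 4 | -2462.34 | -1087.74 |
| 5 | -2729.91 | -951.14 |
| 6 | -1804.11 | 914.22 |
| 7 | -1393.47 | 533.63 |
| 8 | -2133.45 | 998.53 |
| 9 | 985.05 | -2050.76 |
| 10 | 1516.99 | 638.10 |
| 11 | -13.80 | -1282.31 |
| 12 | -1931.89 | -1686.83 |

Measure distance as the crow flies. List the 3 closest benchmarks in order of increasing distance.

Distances from (-560.06, -467.80):
1: 1063.93 m
2: 906.49 m
3: 237.03 m
4: 2000.75 m
5: 2223.03 m
6: 1859.47 m
7: 1302.86 m
8: 2150.74 m
9: 2212.04 m
10: 2353.12 m
11: 980.73 m
12: 1835.20 m
Sorted: 3 (237.03 m) < 2 (906.49 m) < 11 (980.73 m) < 1 (1063.93 m) < 7 (1302.86 m) < …

3, 2, 11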